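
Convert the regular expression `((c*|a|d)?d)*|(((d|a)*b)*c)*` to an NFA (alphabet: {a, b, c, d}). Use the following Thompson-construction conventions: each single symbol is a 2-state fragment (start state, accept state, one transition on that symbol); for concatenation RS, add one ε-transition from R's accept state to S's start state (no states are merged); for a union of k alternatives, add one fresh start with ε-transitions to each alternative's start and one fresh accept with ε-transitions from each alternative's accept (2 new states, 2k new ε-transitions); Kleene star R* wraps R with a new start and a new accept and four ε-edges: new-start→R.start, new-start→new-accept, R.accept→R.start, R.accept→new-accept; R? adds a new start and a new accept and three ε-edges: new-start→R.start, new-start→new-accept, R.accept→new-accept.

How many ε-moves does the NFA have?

40

Recursing over subexpressions:
Each of the 8 symbol leaves contributes 0 ε-transitions.
  c* = 4 ε-transitions
  c*|a|d = 10 ε-transitions
  (c*|a|d)? = 13 ε-transitions
  (c*|a|d)?d = 14 ε-transitions
  ((c*|a|d)?d)* = 18 ε-transitions
  d|a = 4 ε-transitions
  (d|a)* = 8 ε-transitions
  (d|a)*b = 9 ε-transitions
  ((d|a)*b)* = 13 ε-transitions
  ((d|a)*b)*c = 14 ε-transitions
  (((d|a)*b)*c)* = 18 ε-transitions
  ((c*|a|d)?d)*|(((d|a)*b)*c)* = 40 ε-transitions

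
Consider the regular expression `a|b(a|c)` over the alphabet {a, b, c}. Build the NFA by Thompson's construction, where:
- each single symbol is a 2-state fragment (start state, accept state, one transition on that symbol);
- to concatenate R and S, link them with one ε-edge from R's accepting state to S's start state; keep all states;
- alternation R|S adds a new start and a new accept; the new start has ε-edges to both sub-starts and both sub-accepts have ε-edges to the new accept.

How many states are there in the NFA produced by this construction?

Per subexpression:
Each of the 4 symbol leaves contributes a 2-state fragment.
  a|c = 6 states
  b(a|c) = 8 states
  a|b(a|c) = 12 states

12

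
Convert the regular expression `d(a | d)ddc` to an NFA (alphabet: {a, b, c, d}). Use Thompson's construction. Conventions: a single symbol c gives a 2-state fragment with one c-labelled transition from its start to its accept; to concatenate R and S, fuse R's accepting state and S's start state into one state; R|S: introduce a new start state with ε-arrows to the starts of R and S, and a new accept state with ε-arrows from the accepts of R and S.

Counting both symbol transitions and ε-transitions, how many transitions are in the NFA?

10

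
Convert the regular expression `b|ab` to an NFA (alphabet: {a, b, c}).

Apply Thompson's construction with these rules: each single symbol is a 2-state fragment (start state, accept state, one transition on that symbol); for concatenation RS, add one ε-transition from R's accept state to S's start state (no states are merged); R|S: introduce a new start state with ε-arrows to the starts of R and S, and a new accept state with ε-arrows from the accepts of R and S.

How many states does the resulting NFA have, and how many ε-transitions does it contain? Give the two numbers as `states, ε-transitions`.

8, 5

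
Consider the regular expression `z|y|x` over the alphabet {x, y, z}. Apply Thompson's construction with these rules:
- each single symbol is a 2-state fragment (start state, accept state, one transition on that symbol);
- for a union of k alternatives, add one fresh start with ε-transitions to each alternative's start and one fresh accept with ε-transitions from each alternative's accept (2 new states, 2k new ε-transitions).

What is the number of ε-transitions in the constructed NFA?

6

Per subexpression:
Each of the 3 symbol leaves contributes 0 ε-transitions.
  z|y|x → 6 ε-transitions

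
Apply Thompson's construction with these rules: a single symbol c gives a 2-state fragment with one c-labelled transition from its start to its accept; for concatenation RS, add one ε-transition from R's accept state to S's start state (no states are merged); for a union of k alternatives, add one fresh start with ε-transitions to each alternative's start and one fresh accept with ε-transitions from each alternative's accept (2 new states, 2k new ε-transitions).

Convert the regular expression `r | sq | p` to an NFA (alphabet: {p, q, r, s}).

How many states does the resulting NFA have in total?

10

Per subexpression:
Each of the 4 symbol leaves contributes a 2-state fragment.
  sq → 4 states
  r | sq | p → 10 states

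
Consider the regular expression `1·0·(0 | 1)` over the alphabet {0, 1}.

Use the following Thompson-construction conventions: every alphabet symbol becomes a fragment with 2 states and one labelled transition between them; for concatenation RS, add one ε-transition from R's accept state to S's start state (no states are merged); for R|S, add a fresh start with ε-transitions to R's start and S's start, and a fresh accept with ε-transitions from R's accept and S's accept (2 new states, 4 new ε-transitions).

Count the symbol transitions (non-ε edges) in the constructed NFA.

4

By structural recursion:
Each of the 4 symbol leaves contributes exactly 1 symbol transition.
  0 | 1 — 2 symbol transitions
  1·0·(0 | 1) — 4 symbol transitions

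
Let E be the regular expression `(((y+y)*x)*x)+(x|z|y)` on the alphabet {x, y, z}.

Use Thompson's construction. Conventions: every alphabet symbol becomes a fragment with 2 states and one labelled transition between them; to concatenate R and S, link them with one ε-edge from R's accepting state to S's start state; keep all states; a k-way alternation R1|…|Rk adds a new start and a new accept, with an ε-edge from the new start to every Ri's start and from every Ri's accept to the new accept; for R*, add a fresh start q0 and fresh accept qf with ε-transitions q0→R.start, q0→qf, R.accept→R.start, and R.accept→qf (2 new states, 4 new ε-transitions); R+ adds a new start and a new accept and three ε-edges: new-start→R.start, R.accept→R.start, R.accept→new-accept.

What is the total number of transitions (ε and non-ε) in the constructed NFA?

Building bottom-up:
Each of the 7 symbol leaves contributes 1 transition (1 symbol, 0 ε).
  y+ : 4 transitions (1 symbol, 3 ε)
  y+y : 6 transitions (2 symbol, 4 ε)
  (y+y)* : 10 transitions (2 symbol, 8 ε)
  (y+y)*x : 12 transitions (3 symbol, 9 ε)
  ((y+y)*x)* : 16 transitions (3 symbol, 13 ε)
  ((y+y)*x)*x : 18 transitions (4 symbol, 14 ε)
  (((y+y)*x)*x)+ : 21 transitions (4 symbol, 17 ε)
  x|z|y : 9 transitions (3 symbol, 6 ε)
  (((y+y)*x)*x)+(x|z|y) : 31 transitions (7 symbol, 24 ε)

31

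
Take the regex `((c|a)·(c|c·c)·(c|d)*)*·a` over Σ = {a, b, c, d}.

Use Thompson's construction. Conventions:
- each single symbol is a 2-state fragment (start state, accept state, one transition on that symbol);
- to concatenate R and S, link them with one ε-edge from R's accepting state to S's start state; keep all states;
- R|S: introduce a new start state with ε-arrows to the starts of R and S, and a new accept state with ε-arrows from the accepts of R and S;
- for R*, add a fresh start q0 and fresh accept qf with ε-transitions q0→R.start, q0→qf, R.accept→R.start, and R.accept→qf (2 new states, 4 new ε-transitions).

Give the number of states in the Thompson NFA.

26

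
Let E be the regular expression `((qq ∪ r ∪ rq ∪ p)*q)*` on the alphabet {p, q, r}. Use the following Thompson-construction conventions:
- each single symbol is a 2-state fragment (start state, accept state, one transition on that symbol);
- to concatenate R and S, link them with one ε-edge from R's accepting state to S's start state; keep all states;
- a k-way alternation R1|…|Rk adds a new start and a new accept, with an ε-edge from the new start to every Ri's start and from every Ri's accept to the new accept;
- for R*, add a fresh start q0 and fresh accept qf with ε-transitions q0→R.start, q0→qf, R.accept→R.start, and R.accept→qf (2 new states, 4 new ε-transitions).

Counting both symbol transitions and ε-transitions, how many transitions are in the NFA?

26

Building bottom-up:
Each of the 7 symbol leaves contributes 1 transition (1 symbol, 0 ε).
  qq → 3 transitions (2 symbol, 1 ε)
  rq → 3 transitions (2 symbol, 1 ε)
  qq ∪ r ∪ rq ∪ p → 16 transitions (6 symbol, 10 ε)
  (qq ∪ r ∪ rq ∪ p)* → 20 transitions (6 symbol, 14 ε)
  (qq ∪ r ∪ rq ∪ p)*q → 22 transitions (7 symbol, 15 ε)
  ((qq ∪ r ∪ rq ∪ p)*q)* → 26 transitions (7 symbol, 19 ε)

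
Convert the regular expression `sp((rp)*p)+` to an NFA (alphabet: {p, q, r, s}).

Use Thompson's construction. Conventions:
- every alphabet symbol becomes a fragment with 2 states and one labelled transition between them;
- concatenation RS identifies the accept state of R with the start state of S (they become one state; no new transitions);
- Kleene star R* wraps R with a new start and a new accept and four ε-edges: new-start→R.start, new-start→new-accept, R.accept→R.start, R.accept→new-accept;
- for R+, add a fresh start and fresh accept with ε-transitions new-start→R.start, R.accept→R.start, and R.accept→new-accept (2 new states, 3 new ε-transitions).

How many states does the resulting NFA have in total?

Per subexpression:
Each of the 5 symbol leaves contributes a 2-state fragment.
  rp → 3 states
  (rp)* → 5 states
  (rp)*p → 6 states
  ((rp)*p)+ → 8 states
  sp((rp)*p)+ → 10 states

10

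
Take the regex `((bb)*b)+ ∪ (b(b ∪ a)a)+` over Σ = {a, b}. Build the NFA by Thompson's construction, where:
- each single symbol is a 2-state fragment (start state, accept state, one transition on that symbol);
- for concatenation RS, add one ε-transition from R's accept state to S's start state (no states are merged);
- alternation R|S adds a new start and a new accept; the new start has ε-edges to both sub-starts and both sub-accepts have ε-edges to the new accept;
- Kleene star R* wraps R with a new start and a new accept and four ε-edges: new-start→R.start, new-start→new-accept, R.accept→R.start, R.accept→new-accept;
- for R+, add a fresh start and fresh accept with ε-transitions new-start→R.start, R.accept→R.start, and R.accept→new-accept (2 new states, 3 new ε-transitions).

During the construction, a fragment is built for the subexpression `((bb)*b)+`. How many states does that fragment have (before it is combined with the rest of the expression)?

Fragment for `((bb)*b)+`:
Each of the 3 symbol leaves contributes a 2-state fragment.
  bb — 4 states
  (bb)* — 6 states
  (bb)*b — 8 states
  ((bb)*b)+ — 10 states

10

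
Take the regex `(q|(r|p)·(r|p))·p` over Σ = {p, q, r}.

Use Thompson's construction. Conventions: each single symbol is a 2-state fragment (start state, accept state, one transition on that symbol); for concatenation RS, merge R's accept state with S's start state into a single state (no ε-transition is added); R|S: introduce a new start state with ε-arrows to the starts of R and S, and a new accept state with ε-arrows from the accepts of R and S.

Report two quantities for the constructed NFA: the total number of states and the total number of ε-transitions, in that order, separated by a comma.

16, 12

By structural recursion:
Each of the 6 symbol leaves contributes 2 states and 0 ε-transitions.
  r|p = 6 states, 4 ε-transitions
  r|p = 6 states, 4 ε-transitions
  (r|p)·(r|p) = 11 states, 8 ε-transitions
  q|(r|p)·(r|p) = 15 states, 12 ε-transitions
  (q|(r|p)·(r|p))·p = 16 states, 12 ε-transitions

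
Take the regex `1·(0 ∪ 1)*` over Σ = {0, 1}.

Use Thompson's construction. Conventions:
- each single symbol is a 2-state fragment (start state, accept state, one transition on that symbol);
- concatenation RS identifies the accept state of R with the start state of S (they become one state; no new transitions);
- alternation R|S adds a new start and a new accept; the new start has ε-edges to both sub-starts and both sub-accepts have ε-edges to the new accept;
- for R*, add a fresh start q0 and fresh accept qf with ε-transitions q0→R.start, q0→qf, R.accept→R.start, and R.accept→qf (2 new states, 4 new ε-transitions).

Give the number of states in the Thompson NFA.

9

Bottom-up over the parse tree:
Each of the 3 symbol leaves contributes a 2-state fragment.
  0 ∪ 1 → 6 states
  (0 ∪ 1)* → 8 states
  1·(0 ∪ 1)* → 9 states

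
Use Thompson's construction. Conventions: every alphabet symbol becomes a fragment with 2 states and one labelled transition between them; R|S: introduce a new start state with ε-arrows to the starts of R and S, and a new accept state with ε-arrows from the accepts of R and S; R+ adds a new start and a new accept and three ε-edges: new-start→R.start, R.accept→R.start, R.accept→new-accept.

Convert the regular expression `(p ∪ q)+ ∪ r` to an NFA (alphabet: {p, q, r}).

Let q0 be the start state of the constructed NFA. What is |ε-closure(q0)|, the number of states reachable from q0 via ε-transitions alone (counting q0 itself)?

6

Let C(F) = |ε-closure(F.start)| within fragment F, and note whether F accepts ε. Symbol fragments have C = 1 and do not accept ε. Then:
  p ∪ q — new start ε-reaches every alternative's start; none of them accept ε, so the new accept is not reached: |closure| = 1 + 1 + 1 = 3
  (p ∪ q)+ — new start ε-reaches only the body's start; the new accept needs a symbol first: |closure| = 1 + 3 = 4
  (p ∪ q)+ ∪ r — new start ε-reaches every alternative's start; none of them accept ε, so the new accept is not reached: |closure| = 1 + 4 + 1 = 6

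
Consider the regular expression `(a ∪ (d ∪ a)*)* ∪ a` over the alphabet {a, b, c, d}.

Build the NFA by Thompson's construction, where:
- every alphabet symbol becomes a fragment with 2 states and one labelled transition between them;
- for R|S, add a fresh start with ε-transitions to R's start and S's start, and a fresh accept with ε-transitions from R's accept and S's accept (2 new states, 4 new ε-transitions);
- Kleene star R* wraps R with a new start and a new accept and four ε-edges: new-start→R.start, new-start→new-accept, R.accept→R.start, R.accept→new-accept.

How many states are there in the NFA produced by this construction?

18

By structural recursion:
Each of the 4 symbol leaves contributes a 2-state fragment.
  d ∪ a → 6 states
  (d ∪ a)* → 8 states
  a ∪ (d ∪ a)* → 12 states
  (a ∪ (d ∪ a)*)* → 14 states
  (a ∪ (d ∪ a)*)* ∪ a → 18 states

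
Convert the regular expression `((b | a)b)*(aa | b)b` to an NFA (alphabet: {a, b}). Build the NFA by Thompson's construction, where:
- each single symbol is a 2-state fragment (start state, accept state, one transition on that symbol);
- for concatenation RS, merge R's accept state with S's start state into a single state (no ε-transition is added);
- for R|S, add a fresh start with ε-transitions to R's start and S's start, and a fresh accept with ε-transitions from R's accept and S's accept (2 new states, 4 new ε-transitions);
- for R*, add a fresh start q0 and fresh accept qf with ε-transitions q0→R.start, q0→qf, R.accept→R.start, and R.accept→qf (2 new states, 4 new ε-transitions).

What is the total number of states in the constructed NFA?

By structural recursion:
Each of the 7 symbol leaves contributes a 2-state fragment.
  b | a = 6 states
  (b | a)b = 7 states
  ((b | a)b)* = 9 states
  aa = 3 states
  aa | b = 7 states
  ((b | a)b)*(aa | b)b = 16 states

16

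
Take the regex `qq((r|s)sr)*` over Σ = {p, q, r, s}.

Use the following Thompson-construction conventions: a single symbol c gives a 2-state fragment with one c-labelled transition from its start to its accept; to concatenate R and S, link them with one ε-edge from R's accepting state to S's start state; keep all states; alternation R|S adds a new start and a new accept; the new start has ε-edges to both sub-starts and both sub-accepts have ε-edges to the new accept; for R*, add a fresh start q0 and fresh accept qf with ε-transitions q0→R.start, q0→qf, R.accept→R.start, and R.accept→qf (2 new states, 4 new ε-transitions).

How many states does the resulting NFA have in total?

Building bottom-up:
Each of the 6 symbol leaves contributes a 2-state fragment.
  r|s — 6 states
  (r|s)sr — 10 states
  ((r|s)sr)* — 12 states
  qq((r|s)sr)* — 16 states

16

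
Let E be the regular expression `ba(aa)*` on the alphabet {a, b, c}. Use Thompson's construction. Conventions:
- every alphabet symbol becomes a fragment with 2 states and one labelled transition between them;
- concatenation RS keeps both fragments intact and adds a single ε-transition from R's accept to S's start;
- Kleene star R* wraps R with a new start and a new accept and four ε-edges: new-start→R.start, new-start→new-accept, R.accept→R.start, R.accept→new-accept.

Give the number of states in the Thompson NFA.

10

By structural recursion:
Each of the 4 symbol leaves contributes a 2-state fragment.
  aa = 4 states
  (aa)* = 6 states
  ba(aa)* = 10 states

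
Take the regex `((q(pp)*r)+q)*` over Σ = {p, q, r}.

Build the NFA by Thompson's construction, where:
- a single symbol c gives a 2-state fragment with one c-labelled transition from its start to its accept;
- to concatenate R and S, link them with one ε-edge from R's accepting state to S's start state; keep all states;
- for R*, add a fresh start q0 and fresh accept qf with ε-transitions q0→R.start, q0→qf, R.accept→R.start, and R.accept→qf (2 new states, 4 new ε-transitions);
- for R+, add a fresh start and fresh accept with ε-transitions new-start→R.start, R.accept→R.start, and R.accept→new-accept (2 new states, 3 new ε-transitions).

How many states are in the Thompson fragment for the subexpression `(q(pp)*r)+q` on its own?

Fragment for `(q(pp)*r)+q`:
Each of the 5 symbol leaves contributes a 2-state fragment.
  pp : 4 states
  (pp)* : 6 states
  q(pp)*r : 10 states
  (q(pp)*r)+ : 12 states
  (q(pp)*r)+q : 14 states

14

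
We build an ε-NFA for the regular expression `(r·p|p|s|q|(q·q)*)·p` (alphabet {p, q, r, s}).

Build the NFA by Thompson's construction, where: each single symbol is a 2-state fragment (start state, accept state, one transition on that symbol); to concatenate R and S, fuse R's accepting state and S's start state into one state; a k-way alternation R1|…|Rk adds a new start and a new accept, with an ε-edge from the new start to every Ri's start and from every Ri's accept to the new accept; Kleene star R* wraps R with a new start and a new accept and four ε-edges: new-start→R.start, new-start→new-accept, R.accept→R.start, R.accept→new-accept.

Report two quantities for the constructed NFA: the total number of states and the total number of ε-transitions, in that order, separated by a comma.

Recursing over subexpressions:
Each of the 8 symbol leaves contributes 2 states and 0 ε-transitions.
  r·p : 3 states, 0 ε-transitions
  q·q : 3 states, 0 ε-transitions
  (q·q)* : 5 states, 4 ε-transitions
  r·p|p|s|q|(q·q)* : 16 states, 14 ε-transitions
  (r·p|p|s|q|(q·q)*)·p : 17 states, 14 ε-transitions

17, 14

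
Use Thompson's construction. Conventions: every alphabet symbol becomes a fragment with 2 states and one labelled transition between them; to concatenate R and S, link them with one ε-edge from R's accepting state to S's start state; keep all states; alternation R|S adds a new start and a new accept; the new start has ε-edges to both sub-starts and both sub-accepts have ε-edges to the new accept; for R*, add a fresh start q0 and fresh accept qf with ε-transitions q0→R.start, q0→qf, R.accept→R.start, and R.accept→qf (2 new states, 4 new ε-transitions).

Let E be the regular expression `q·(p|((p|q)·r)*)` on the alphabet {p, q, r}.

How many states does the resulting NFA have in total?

16

Building bottom-up:
Each of the 5 symbol leaves contributes a 2-state fragment.
  p|q = 6 states
  (p|q)·r = 8 states
  ((p|q)·r)* = 10 states
  p|((p|q)·r)* = 14 states
  q·(p|((p|q)·r)*) = 16 states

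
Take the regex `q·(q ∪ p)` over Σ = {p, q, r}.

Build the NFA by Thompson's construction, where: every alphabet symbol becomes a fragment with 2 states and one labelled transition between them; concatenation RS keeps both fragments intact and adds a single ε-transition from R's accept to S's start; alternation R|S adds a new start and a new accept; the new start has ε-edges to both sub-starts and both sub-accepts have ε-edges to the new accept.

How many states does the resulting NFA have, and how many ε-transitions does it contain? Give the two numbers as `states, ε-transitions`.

8, 5

By structural recursion:
Each of the 3 symbol leaves contributes 2 states and 0 ε-transitions.
  q ∪ p — 6 states, 4 ε-transitions
  q·(q ∪ p) — 8 states, 5 ε-transitions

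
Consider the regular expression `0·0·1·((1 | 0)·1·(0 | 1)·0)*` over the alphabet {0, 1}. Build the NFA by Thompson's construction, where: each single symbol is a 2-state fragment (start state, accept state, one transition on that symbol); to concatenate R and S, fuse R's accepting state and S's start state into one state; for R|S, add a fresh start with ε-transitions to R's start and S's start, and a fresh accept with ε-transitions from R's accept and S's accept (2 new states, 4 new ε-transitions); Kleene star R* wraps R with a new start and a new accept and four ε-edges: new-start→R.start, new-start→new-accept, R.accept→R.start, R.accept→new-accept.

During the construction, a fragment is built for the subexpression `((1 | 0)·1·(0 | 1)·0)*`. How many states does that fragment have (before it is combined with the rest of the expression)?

Fragment for `((1 | 0)·1·(0 | 1)·0)*`:
Each of the 6 symbol leaves contributes a 2-state fragment.
  1 | 0 — 6 states
  0 | 1 — 6 states
  (1 | 0)·1·(0 | 1)·0 — 13 states
  ((1 | 0)·1·(0 | 1)·0)* — 15 states

15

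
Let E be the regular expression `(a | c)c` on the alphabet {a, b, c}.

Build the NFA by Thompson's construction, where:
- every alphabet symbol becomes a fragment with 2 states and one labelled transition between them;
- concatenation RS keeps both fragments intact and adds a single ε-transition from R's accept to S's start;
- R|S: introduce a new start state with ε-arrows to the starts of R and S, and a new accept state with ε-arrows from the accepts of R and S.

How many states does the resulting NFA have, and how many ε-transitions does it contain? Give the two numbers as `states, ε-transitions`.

8, 5

Bottom-up over the parse tree:
Each of the 3 symbol leaves contributes 2 states and 0 ε-transitions.
  a | c : 6 states, 4 ε-transitions
  (a | c)c : 8 states, 5 ε-transitions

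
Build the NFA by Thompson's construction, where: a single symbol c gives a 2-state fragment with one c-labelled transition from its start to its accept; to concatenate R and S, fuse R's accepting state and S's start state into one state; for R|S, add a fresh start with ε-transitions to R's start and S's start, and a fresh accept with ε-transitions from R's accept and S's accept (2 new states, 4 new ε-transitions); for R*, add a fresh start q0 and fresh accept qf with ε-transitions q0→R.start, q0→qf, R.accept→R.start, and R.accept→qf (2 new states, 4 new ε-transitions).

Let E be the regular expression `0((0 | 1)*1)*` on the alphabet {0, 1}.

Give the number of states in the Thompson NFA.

12

By structural recursion:
Each of the 4 symbol leaves contributes a 2-state fragment.
  0 | 1 — 6 states
  (0 | 1)* — 8 states
  (0 | 1)*1 — 9 states
  ((0 | 1)*1)* — 11 states
  0((0 | 1)*1)* — 12 states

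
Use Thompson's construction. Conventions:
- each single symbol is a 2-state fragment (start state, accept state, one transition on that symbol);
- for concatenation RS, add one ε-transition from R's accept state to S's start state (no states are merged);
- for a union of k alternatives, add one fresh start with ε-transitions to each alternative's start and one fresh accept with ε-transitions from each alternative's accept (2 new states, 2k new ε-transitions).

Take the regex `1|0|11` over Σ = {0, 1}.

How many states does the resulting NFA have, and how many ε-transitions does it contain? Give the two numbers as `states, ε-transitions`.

10, 7

Building bottom-up:
Each of the 4 symbol leaves contributes 2 states and 0 ε-transitions.
  11 — 4 states, 1 ε-transition
  1|0|11 — 10 states, 7 ε-transitions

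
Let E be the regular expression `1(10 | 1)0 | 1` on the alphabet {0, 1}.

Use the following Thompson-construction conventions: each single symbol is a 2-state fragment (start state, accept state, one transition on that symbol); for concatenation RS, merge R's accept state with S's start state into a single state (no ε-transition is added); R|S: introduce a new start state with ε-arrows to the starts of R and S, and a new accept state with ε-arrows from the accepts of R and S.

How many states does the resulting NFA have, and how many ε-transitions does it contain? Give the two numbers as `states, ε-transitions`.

13, 8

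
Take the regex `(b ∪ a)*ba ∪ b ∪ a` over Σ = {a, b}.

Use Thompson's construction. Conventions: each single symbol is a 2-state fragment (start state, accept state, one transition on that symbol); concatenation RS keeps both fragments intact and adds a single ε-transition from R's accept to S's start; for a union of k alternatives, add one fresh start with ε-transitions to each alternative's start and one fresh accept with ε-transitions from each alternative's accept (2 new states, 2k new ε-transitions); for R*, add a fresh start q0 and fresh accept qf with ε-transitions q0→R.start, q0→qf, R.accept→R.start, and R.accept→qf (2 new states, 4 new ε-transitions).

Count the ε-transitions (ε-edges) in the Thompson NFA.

16

Per subexpression:
Each of the 6 symbol leaves contributes 0 ε-transitions.
  b ∪ a = 4 ε-transitions
  (b ∪ a)* = 8 ε-transitions
  (b ∪ a)*ba = 10 ε-transitions
  (b ∪ a)*ba ∪ b ∪ a = 16 ε-transitions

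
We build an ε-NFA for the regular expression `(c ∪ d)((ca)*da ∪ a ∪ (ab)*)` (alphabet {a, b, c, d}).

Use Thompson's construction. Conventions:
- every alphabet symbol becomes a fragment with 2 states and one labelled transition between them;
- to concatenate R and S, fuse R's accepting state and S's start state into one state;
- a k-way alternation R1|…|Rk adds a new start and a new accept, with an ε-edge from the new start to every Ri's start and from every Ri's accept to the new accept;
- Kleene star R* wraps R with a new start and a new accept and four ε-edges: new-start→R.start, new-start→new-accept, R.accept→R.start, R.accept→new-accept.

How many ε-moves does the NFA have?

Recursing over subexpressions:
Each of the 9 symbol leaves contributes 0 ε-transitions.
  c ∪ d → 4 ε-transitions
  ca → 0 ε-transitions
  (ca)* → 4 ε-transitions
  (ca)*da → 4 ε-transitions
  ab → 0 ε-transitions
  (ab)* → 4 ε-transitions
  (ca)*da ∪ a ∪ (ab)* → 14 ε-transitions
  (c ∪ d)((ca)*da ∪ a ∪ (ab)*) → 18 ε-transitions

18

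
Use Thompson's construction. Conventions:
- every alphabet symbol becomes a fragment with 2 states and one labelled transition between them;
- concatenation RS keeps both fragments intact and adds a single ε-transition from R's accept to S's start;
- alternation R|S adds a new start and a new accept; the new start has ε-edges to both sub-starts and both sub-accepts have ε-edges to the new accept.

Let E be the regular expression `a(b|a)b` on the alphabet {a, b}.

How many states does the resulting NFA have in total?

Recursing over subexpressions:
Each of the 4 symbol leaves contributes a 2-state fragment.
  b|a → 6 states
  a(b|a)b → 10 states

10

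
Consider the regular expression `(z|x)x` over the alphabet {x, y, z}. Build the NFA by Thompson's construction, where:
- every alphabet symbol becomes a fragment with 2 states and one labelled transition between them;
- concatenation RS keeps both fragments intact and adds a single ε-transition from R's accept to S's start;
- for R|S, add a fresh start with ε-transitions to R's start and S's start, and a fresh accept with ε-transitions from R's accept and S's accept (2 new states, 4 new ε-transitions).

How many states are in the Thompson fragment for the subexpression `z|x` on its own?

6

Fragment for `z|x`:
Each of the 2 symbol leaves contributes a 2-state fragment.
  z|x — 6 states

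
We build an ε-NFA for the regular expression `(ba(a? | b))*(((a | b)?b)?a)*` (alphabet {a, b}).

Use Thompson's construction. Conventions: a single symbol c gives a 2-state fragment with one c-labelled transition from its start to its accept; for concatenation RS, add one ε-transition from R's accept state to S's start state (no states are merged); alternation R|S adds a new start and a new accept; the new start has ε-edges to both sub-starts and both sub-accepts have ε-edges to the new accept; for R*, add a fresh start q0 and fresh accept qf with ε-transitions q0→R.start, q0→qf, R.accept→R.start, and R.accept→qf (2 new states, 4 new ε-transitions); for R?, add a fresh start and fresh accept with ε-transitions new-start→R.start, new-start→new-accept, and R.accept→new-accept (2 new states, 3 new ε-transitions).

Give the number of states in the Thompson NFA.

By structural recursion:
Each of the 8 symbol leaves contributes a 2-state fragment.
  a? → 4 states
  a? | b → 8 states
  ba(a? | b) → 12 states
  (ba(a? | b))* → 14 states
  a | b → 6 states
  (a | b)? → 8 states
  (a | b)?b → 10 states
  ((a | b)?b)? → 12 states
  ((a | b)?b)?a → 14 states
  (((a | b)?b)?a)* → 16 states
  (ba(a? | b))*(((a | b)?b)?a)* → 30 states

30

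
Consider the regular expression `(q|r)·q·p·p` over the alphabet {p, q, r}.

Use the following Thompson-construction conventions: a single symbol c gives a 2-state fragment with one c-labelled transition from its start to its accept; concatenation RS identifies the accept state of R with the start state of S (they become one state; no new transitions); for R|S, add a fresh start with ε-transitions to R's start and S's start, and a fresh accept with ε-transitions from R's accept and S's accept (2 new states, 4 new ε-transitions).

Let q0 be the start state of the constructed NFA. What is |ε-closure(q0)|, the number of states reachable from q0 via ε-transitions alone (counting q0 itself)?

Let C(F) = |ε-closure(F.start)| within fragment F, and note whether F accepts ε. Symbol fragments have C = 1 and do not accept ε. Then:
  q|r — new start ε-reaches every alternative's start; none of them accept ε, so the new accept is not reached: C = 1 + 1 + 1 = 3
  (q|r)·q·p·p — same as the first factor's closure: C = 3

3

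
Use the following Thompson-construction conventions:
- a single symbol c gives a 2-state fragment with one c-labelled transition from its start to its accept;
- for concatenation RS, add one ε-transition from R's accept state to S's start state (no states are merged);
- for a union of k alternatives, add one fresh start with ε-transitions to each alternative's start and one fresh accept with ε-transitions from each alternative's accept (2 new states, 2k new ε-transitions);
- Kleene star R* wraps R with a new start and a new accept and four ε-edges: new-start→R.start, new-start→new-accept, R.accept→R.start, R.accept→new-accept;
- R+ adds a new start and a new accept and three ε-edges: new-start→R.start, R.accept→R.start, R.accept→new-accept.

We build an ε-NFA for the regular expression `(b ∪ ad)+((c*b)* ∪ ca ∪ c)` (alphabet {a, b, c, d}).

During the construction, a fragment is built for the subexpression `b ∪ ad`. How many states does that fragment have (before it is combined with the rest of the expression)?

Fragment for `b ∪ ad`:
Each of the 3 symbol leaves contributes a 2-state fragment.
  ad → 4 states
  b ∪ ad → 8 states

8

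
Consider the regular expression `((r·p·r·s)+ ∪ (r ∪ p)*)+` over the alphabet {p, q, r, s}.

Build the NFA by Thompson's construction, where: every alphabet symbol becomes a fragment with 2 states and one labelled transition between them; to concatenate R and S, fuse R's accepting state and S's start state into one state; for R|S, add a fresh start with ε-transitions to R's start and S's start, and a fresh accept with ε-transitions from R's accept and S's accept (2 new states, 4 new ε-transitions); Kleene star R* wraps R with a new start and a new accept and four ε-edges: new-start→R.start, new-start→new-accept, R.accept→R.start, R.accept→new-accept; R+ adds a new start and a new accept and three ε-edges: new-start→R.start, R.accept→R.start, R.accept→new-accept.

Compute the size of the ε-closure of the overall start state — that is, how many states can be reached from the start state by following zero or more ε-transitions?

11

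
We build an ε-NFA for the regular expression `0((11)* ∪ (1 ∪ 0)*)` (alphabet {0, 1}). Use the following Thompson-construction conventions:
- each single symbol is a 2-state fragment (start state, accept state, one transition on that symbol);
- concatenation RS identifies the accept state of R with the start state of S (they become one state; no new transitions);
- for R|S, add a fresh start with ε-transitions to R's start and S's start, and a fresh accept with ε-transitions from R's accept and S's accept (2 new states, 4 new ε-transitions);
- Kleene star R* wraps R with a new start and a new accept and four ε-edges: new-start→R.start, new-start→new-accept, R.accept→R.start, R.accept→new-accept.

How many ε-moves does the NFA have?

Building bottom-up:
Each of the 5 symbol leaves contributes 0 ε-transitions.
  11 — 0 ε-transitions
  (11)* — 4 ε-transitions
  1 ∪ 0 — 4 ε-transitions
  (1 ∪ 0)* — 8 ε-transitions
  (11)* ∪ (1 ∪ 0)* — 16 ε-transitions
  0((11)* ∪ (1 ∪ 0)*) — 16 ε-transitions

16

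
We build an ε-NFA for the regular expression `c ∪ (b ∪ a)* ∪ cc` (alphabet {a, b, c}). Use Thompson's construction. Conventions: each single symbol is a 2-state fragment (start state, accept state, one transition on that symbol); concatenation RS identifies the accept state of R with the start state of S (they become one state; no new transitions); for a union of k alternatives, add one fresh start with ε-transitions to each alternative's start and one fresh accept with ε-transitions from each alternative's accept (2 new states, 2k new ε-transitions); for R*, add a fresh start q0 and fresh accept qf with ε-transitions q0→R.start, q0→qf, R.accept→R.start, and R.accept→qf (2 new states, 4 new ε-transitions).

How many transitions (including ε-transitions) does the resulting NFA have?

19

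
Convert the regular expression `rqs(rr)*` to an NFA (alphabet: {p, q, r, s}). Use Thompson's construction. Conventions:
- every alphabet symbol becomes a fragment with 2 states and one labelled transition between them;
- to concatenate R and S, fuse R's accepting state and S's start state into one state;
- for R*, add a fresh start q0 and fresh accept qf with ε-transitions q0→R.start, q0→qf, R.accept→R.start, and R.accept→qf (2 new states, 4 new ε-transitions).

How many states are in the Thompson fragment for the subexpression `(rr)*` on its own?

Fragment for `(rr)*`:
Each of the 2 symbol leaves contributes a 2-state fragment.
  rr — 3 states
  (rr)* — 5 states

5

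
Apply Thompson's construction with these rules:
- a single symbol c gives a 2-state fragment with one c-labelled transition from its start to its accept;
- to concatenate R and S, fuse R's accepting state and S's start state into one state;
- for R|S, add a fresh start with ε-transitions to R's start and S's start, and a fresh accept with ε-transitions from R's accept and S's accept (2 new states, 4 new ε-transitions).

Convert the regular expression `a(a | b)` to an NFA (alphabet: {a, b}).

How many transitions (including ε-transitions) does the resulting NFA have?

7

Building bottom-up:
Each of the 3 symbol leaves contributes 1 transition (1 symbol, 0 ε).
  a | b → 6 transitions (2 symbol, 4 ε)
  a(a | b) → 7 transitions (3 symbol, 4 ε)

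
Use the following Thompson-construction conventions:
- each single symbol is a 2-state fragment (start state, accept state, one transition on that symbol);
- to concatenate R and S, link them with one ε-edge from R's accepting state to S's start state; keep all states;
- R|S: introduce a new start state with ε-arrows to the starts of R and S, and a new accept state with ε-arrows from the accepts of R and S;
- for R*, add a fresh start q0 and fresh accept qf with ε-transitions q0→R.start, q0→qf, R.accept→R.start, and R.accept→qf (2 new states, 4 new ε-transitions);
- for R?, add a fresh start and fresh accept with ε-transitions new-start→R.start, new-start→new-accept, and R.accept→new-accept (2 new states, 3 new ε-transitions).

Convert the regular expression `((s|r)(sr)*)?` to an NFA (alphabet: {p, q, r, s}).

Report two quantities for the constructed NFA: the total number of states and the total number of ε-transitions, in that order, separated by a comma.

Bottom-up over the parse tree:
Each of the 4 symbol leaves contributes 2 states and 0 ε-transitions.
  s|r : 6 states, 4 ε-transitions
  sr : 4 states, 1 ε-transition
  (sr)* : 6 states, 5 ε-transitions
  (s|r)(sr)* : 12 states, 10 ε-transitions
  ((s|r)(sr)*)? : 14 states, 13 ε-transitions

14, 13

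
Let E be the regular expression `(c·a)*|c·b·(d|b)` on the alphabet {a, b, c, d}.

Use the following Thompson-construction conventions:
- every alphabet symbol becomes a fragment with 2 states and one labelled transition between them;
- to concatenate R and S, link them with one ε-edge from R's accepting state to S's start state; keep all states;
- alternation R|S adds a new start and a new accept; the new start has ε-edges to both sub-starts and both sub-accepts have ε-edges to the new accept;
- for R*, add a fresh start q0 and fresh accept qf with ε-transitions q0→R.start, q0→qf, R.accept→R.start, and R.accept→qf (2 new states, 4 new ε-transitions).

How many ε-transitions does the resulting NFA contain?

15

Recursing over subexpressions:
Each of the 6 symbol leaves contributes 0 ε-transitions.
  c·a — 1 ε-transition
  (c·a)* — 5 ε-transitions
  d|b — 4 ε-transitions
  c·b·(d|b) — 6 ε-transitions
  (c·a)*|c·b·(d|b) — 15 ε-transitions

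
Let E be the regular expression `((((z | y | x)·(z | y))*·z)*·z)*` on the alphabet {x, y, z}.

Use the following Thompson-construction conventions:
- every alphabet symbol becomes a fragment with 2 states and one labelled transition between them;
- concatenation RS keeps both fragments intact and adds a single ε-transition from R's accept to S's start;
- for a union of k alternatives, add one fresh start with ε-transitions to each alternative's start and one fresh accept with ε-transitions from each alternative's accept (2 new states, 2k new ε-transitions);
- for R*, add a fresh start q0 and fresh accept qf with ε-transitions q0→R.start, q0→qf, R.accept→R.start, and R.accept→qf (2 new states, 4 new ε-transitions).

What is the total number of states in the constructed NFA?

24

Per subexpression:
Each of the 7 symbol leaves contributes a 2-state fragment.
  z | y | x → 8 states
  z | y → 6 states
  (z | y | x)·(z | y) → 14 states
  ((z | y | x)·(z | y))* → 16 states
  ((z | y | x)·(z | y))*·z → 18 states
  (((z | y | x)·(z | y))*·z)* → 20 states
  (((z | y | x)·(z | y))*·z)*·z → 22 states
  ((((z | y | x)·(z | y))*·z)*·z)* → 24 states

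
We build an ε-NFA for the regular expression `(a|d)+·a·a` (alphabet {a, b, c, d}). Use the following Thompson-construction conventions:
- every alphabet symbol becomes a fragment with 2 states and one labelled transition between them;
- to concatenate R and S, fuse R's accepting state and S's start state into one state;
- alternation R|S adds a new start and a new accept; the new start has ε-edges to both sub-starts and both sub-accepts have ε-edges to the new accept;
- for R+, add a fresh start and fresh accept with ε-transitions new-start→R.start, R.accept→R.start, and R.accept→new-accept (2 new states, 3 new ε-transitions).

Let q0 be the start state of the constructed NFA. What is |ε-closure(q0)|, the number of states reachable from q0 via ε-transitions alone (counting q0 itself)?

Work bottom-up. For each fragment F, track |ε-closure(F.start)| and whether F's accept lies in that closure (i.e. whether F accepts ε). A single-symbol fragment has closure size 1 and does not accept ε.
  a|d — new start ε-reaches every alternative's start; none of them accept ε, so the new accept is not reached: |closure| = 1 + 1 + 1 = 3
  (a|d)+ — new start ε-reaches only the body's start; the new accept needs a symbol first: |closure| = 1 + 3 = 4
  (a|d)+·a·a — |closure| equals the left operand's closure size = 4 (its accept is not ε-reachable, so the closure stops there)

4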